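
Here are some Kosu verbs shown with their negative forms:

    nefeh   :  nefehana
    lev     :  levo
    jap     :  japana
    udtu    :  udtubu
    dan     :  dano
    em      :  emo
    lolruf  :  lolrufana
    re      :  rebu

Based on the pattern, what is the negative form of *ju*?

The alternation tracks the final sound of the stem — -ana when the stem ends in a voiceless consonant (*nefeh*, *jap*, *lolruf*); -o when the stem ends in a voiced consonant (*lev*, *dan*, *em*); -bu when the stem ends in a vowel (*udtu*, *re*).
Since the final sound of *ju* is /u/ (a vowel), it takes -bu, giving *jubu*.

jubu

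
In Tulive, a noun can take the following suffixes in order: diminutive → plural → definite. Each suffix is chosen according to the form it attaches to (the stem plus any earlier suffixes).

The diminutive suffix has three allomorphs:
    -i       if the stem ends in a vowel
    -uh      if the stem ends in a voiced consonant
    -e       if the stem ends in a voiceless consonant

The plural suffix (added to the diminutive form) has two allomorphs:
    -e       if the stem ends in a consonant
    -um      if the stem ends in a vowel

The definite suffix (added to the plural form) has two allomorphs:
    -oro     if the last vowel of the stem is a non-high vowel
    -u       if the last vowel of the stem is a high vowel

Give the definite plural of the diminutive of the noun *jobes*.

*jobes* — final sound /s/ (a voiceless consonant) → -e → *jobese*.
The diminutive form *jobese*: final sound = /e/, a vowel → -um → *jobeseum*.
The plural form *jobeseum*: last vowel = /u/, a high vowel → -u → *jobeseumu*.

jobeseumu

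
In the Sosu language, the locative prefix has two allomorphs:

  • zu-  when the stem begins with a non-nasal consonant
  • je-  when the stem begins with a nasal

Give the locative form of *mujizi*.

Since the first consonant of *mujizi* is /m/ (a nasal), it takes je-, giving *jemujizi*.

jemujizi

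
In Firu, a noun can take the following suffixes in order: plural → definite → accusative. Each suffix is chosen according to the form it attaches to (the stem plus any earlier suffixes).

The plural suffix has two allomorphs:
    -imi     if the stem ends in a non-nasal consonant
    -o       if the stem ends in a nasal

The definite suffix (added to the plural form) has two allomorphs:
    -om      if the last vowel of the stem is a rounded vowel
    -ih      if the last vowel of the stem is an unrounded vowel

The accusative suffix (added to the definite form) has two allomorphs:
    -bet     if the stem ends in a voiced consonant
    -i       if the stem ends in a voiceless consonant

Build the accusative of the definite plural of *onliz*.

onlizimiihi

Since the final consonant of *onliz* is /z/ (non-nasal), it takes -imi, giving *onlizimi*.
The last vowel of the plural form *onlizimi* is /i/, which is an unrounded vowel, so the definite suffix is -ih, giving *onlizimiih*.
The definite form *onlizimiih*: final consonant = /h/, voiceless → -i → *onlizimiihi*.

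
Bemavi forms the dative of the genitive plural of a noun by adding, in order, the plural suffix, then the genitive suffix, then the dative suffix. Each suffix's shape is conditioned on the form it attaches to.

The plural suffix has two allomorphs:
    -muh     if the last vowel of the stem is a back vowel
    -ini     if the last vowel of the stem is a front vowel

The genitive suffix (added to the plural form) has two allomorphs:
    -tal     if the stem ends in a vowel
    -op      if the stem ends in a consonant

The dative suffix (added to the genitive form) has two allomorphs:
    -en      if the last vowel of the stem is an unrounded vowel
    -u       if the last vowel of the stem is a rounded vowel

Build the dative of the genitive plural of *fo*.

fomuhopu

The last vowel of *fo* is /o/, which is a back vowel, so the plural suffix is -muh, giving *fomuh*.
Since the final sound of the plural form *fomuh* is /h/ (a consonant), it takes -op, giving *fomuhop*.
The last vowel of the genitive form *fomuhop* is /o/, which is a rounded vowel, so the dative suffix is -u, giving *fomuhopu*.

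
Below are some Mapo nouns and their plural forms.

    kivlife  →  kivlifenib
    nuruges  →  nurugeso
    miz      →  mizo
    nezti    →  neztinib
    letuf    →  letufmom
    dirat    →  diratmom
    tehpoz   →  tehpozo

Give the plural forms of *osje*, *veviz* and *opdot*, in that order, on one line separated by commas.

Looking at the final sound of each stem: -o when the stem ends in a sibilant (*nuruges*, *miz*, *tehpoz*); -mom when the stem ends in a non-sibilant consonant (*letuf*, *dirat*); -nib when the stem ends in a vowel (*kivlife*, *nezti*).
The final sound of *osje* is /e/, which is a vowel, so the suffix is -nib, giving *osjenib*.
*veviz* — final sound /z/ (a sibilant) → -o → *vevizo*.
The final sound of *opdot* is /t/, which is a non-sibilant consonant, so the suffix is -mom, giving *opdotmom*.

osjenib, vevizo, opdotmom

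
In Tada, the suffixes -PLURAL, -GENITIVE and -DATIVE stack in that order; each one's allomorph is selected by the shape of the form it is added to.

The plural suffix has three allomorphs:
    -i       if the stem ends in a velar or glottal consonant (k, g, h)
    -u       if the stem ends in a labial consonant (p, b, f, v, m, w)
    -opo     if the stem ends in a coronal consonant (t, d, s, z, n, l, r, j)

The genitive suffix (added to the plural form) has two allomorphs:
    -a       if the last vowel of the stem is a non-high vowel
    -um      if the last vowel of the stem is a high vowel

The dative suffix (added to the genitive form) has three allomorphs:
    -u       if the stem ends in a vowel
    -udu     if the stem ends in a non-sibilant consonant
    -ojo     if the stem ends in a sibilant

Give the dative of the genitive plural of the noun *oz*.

ozopoau

The final consonant of *oz* is /z/, which is coronal, so the plural suffix is -opo, giving *ozopo*.
The plural form *ozopo*: last vowel = /o/, a non-high vowel → -a → *ozopoa*.
Since the final sound of the genitive form *ozopoa* is /a/ (a vowel), it takes -u, giving *ozopoau*.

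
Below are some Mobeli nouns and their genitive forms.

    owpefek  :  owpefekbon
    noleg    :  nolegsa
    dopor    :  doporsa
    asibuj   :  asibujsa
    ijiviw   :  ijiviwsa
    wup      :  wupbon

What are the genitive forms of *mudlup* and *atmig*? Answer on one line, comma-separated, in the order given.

mudlupbon, atmigsa

The alternation tracks the final consonant of the stem — -bon when the stem ends in a voiceless consonant (*owpefek*, *wup*); -sa when the stem ends in a voiced consonant (*noleg*, *dopor*, *asibuj*, *ijiviw*).
Since the final consonant of *mudlup* is /p/ (voiceless), it takes -bon, giving *mudlupbon*.
*atmig*: final consonant = /g/, voiced → -sa → *atmigsa*.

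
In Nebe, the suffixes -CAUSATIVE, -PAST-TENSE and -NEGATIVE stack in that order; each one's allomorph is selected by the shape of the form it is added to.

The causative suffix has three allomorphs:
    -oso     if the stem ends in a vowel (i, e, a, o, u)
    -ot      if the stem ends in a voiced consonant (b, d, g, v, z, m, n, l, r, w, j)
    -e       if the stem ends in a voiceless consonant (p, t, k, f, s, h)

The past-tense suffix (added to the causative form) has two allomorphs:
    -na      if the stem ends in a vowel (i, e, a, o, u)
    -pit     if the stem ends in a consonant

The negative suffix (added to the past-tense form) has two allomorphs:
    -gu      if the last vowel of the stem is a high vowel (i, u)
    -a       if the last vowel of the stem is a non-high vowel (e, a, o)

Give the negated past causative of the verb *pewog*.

pewogotpitgu

The final sound of *pewog* is /g/, which is a voiced consonant, so the causative suffix is -ot, giving *pewogot*.
The causative form *pewogot* — final sound /t/ (a consonant) → -pit → *pewogotpit*.
The past-tense form *pewogotpit*: last vowel = /i/, a high vowel → -gu → *pewogotpitgu*.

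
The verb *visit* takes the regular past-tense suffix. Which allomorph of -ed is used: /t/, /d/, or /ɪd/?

/ɪd/

The stem *visit* ends in /t/ or /d/.
The -ed suffix is realized as /ɪd/ after /t, d/; as /t/ after other voiceless consonants; and as /d/ after other voiced sounds.
So -ed on *visit* is pronounced /ɪd/.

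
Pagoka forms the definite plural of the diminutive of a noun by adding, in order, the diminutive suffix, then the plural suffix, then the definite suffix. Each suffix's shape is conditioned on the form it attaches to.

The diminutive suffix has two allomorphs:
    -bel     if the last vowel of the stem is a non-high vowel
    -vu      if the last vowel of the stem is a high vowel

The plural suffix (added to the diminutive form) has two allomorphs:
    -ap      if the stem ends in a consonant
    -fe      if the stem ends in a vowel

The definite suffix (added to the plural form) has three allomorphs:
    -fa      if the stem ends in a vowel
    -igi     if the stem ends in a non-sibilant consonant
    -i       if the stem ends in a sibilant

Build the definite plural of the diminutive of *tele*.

The last vowel of *tele* is /e/, which is a non-high vowel, so the diminutive suffix is -bel, giving *telebel*.
The diminutive form *telebel* — final sound /l/ (a consonant) → -ap → *telebelap*.
The plural form *telebelap*: final sound = /p/, a non-sibilant consonant → -igi → *telebelapigi*.

telebelapigi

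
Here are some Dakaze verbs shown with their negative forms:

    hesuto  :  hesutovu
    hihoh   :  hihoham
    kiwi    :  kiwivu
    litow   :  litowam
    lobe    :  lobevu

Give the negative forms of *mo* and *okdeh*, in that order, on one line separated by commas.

The pattern is consonant vs. vowel: -am when the stem ends in a consonant (*hihoh*, *litow*); -vu when the stem ends in a vowel (*hesuto*, *kiwi*, *lobe*).
Since the final sound of *mo* is /o/ (a vowel), it takes -vu, giving *movu*.
*okdeh* — final sound /h/ (a consonant) → -am → *okdeham*.

movu, okdeham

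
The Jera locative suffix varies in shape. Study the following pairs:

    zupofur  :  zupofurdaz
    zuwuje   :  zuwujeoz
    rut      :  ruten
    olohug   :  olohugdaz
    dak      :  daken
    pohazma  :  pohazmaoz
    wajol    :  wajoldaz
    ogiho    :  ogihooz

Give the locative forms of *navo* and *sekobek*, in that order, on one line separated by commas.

Looking at the final sound of each stem: -en when the stem ends in a voiceless consonant (*rut*, *dak*); -daz when the stem ends in a voiced consonant (*zupofur*, *olohug*, *wajol*); -oz when the stem ends in a vowel (*zuwuje*, *pohazma*, *ogiho*).
Since the final sound of *navo* is /o/ (a vowel), it takes -oz, giving *navooz*.
*sekobek*: final sound = /k/, a voiceless consonant → -en → *sekobeken*.

navooz, sekobeken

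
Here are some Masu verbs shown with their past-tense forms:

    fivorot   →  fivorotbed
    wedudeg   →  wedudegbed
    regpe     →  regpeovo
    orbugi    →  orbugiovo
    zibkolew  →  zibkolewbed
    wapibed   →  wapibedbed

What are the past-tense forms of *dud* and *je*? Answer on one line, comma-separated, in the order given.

Looking at the final sound of each stem: -bed when the stem ends in a consonant (*fivorot*, *wedudeg*, *zibkolew*, *wapibed*); -ovo when the stem ends in a vowel (*regpe*, *orbugi*).
*dud* — final sound /d/ (a consonant) → -bed → *dudbed*.
*je* — final sound /e/ (a vowel) → -ovo → *jeovo*.

dudbed, jeovo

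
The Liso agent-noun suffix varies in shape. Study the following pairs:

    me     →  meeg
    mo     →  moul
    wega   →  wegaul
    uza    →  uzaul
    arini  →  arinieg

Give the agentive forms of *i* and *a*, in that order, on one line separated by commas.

ieg, aul

The pattern is front/back vowel harmony: -eg when the last vowel of the stem is a front vowel (*me*, *arini*); -ul when the last vowel of the stem is a back vowel (*mo*, *wega*, *uza*).
Since the last vowel of *i* is /i/ (a front vowel), it takes -eg, giving *ieg*.
Since the last vowel of *a* is /a/ (a back vowel), it takes -ul, giving *aul*.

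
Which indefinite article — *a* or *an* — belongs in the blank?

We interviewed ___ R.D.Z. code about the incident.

an

The indefinite article is chosen by the initial *sound* of the following word, not its spelling.
The initialism *R.D.Z.* is read letter by letter; the first letter, R, is pronounced /ɑr/, which begins with a vowel sound.
So the article is *an*: We interviewed an R.D.Z. code about the incident.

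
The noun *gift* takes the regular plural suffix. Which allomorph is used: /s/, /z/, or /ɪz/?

/s/

The stem *gift* ends in a voiceless non-sibilant consonant.
The plural suffix surfaces as /ɪz/ after sibilants, /s/ after other voiceless consonants, and /z/ after other voiced sounds.
So the plural -s on *gift* is pronounced /s/.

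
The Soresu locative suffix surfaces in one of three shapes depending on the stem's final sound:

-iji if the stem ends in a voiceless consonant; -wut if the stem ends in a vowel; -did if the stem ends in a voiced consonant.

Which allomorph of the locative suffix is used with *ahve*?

-wut

*ahve* — final sound /e/ (a vowel) → -wut.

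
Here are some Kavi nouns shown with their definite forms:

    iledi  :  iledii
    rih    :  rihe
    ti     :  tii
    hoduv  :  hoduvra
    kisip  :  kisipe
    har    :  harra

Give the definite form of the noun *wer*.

werra

The pattern is voicing of the final sound: -e when the stem ends in a voiceless consonant (*rih*, *kisip*); -ra when the stem ends in a voiced consonant (*hoduv*, *har*); -i when the stem ends in a vowel (*iledi*, *ti*).
*wer* — final sound /r/ (a voiced consonant) → -ra → *werra*.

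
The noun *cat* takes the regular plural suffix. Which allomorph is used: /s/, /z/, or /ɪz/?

/s/

The stem *cat* ends in a voiceless non-sibilant consonant.
The plural suffix surfaces as /ɪz/ after sibilants, /s/ after other voiceless consonants, and /z/ after other voiced sounds.
So the plural -s on *cat* is pronounced /s/.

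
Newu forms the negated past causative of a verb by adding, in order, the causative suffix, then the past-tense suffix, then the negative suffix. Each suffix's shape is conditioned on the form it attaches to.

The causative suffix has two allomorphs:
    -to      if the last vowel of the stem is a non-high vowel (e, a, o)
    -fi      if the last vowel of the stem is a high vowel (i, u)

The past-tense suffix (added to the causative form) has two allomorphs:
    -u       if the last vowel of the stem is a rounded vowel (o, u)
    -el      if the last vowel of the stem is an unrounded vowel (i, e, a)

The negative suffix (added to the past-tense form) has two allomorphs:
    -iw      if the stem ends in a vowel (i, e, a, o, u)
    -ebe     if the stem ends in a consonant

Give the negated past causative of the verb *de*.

detouiw

The last vowel of *de* is /e/, which is a non-high vowel, so the causative suffix is -to, giving *deto*.
The last vowel of the causative form *deto* is /o/, which is a rounded vowel, so the past-tense suffix is -u, giving *detou*.
The final sound of the past-tense form *detou* is /u/, which is a vowel, so the negative suffix is -iw, giving *detouiw*.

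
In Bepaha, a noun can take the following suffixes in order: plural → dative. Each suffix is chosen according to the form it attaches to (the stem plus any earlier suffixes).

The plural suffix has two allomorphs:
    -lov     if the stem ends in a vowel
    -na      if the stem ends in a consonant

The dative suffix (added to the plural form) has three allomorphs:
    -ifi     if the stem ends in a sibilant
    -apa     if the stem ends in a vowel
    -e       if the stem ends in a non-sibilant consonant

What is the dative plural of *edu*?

edulove

Since the final sound of *edu* is /u/ (a vowel), it takes -lov, giving *edulov*.
Since the final sound of the plural form *edulov* is /v/ (a non-sibilant consonant), it takes -e, giving *edulove*.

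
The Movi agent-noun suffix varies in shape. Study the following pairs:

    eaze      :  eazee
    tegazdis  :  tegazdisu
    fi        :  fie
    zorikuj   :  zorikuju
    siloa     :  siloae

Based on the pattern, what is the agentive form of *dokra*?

The pattern is consonant vs. vowel: -u when the stem ends in a consonant (*tegazdis*, *zorikuj*); -e when the stem ends in a vowel (*eaze*, *fi*, *siloa*).
Since the final sound of *dokra* is /a/ (a vowel), it takes -e, giving *dokrae*.

dokrae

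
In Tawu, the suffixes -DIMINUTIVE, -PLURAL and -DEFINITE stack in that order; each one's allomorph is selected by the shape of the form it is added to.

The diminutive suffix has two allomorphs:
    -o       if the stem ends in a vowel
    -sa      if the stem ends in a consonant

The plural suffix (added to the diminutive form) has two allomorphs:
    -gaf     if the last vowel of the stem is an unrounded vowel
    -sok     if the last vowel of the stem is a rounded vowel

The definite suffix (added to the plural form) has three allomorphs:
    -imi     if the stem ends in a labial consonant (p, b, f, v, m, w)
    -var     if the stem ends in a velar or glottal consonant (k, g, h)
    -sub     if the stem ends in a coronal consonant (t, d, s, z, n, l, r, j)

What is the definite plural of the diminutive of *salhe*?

salheosokvar

*salhe*: final sound = /e/, a vowel → -o → *salheo*.
The diminutive form *salheo*: last vowel = /o/, a rounded vowel → -sok → *salheosok*.
The plural form *salheosok* — final consonant /k/ (velar/glottal) → -var → *salheosokvar*.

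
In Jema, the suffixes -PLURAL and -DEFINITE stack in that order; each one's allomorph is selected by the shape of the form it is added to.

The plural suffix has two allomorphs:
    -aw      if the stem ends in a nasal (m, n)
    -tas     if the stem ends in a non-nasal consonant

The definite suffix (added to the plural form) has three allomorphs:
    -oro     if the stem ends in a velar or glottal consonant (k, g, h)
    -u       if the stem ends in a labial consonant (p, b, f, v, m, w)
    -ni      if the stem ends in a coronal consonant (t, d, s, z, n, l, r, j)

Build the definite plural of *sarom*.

saromawu

*sarom*: final consonant = /m/, a nasal → -aw → *saromaw*.
The final consonant of the plural form *saromaw* is /w/, which is labial, so the definite suffix is -u, giving *saromawu*.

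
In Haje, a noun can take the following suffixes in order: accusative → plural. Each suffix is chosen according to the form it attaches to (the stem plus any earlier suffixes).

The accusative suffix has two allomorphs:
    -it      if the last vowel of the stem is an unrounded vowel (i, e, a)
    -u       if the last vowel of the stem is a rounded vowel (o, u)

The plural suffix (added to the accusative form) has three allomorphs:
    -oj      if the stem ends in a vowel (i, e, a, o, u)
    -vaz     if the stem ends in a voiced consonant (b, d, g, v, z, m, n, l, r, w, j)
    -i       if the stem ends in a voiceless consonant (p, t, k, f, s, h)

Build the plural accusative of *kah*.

kahiti

The last vowel of *kah* is /a/, which is an unrounded vowel, so the accusative suffix is -it, giving *kahit*.
The accusative form *kahit*: final sound = /t/, a voiceless consonant → -i → *kahiti*.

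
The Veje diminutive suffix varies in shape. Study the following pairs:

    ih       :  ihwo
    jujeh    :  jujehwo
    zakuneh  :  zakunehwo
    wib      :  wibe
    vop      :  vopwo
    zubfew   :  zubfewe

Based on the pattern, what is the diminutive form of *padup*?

padupwo

The alternation tracks the final consonant of the stem — -wo when the stem ends in a voiceless consonant (*ih*, *jujeh*, *zakuneh*, *vop*); -e when the stem ends in a voiced consonant (*wib*, *zubfew*).
The final consonant of *padup* is /p/, which is voiceless, so the suffix is -wo, giving *padupwo*.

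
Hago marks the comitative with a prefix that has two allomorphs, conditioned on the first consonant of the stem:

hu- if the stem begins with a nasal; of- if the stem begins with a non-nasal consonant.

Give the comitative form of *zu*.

ofzu

Since the first consonant of *zu* is /z/ (non-nasal), it takes of-, giving *ofzu*.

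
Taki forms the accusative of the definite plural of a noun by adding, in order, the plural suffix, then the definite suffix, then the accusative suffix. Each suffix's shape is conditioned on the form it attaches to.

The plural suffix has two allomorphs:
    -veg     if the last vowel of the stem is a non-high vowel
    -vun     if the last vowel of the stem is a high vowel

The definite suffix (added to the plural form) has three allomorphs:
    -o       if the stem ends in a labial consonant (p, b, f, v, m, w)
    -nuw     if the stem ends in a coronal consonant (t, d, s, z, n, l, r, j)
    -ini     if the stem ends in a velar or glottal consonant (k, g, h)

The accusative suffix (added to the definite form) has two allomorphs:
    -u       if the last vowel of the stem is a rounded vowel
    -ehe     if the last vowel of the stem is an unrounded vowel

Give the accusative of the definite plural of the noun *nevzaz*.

nevzazveginiehe

Since the last vowel of *nevzaz* is /a/ (a non-high vowel), it takes -veg, giving *nevzazveg*.
The plural form *nevzazveg*: final consonant = /g/, velar/glottal → -ini → *nevzazvegini*.
The last vowel of the definite form *nevzazvegini* is /i/, which is an unrounded vowel, so the accusative suffix is -ehe, giving *nevzazveginiehe*.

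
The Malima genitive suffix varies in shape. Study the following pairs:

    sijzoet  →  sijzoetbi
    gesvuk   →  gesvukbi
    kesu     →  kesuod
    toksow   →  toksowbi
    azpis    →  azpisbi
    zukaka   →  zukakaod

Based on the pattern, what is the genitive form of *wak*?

wakbi

The pattern is consonant vs. vowel: -bi when the stem ends in a consonant (*sijzoet*, *gesvuk*, *toksow*, *azpis*); -od when the stem ends in a vowel (*kesu*, *zukaka*).
*wak*: final sound = /k/, a consonant → -bi → *wakbi*.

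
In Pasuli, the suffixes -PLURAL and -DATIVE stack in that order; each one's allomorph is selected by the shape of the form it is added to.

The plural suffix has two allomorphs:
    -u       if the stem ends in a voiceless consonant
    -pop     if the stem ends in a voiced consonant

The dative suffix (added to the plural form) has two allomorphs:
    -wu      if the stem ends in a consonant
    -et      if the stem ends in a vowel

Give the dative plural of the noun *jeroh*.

The final consonant of *jeroh* is /h/, which is voiceless, so the plural suffix is -u, giving *jerohu*.
The plural form *jerohu*: final sound = /u/, a vowel → -et → *jerohuet*.

jerohuet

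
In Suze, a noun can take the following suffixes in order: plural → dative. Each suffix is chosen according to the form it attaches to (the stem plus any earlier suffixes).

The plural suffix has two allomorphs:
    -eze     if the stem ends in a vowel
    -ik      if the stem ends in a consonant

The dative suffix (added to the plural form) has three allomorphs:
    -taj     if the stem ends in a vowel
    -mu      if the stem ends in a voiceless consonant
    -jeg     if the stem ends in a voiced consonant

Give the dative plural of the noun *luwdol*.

Since the final sound of *luwdol* is /l/ (a consonant), it takes -ik, giving *luwdolik*.
The final sound of the plural form *luwdolik* is /k/, which is a voiceless consonant, so the dative suffix is -mu, giving *luwdolikmu*.

luwdolikmu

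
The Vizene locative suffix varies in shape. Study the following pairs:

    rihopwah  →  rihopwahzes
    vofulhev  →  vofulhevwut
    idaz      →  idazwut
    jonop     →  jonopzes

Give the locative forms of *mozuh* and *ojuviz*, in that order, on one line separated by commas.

The pattern is voicing of the final consonant: -zes when the stem ends in a voiceless consonant (*rihopwah*, *jonop*); -wut when the stem ends in a voiced consonant (*vofulhev*, *idaz*).
*mozuh*: final consonant = /h/, voiceless → -zes → *mozuhzes*.
Since the final consonant of *ojuviz* is /z/ (voiced), it takes -wut, giving *ojuvizwut*.

mozuhzes, ojuvizwut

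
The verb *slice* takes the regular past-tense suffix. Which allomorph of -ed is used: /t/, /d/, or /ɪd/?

/t/

The stem *slice* ends in a voiceless consonant other than /t/.
The -ed suffix is realized as /ɪd/ after /t, d/; as /t/ after other voiceless consonants; and as /d/ after other voiced sounds.
So -ed on *slice* is pronounced /t/.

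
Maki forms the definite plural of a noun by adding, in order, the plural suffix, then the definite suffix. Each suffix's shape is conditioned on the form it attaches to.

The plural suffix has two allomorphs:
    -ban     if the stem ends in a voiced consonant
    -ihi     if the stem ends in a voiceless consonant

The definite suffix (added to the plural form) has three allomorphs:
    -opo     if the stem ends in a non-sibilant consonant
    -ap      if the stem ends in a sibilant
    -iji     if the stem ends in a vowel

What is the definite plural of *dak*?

The final consonant of *dak* is /k/, which is voiceless, so the plural suffix is -ihi, giving *dakihi*.
The final sound of the plural form *dakihi* is /i/, which is a vowel, so the definite suffix is -iji, giving *dakihiiji*.

dakihiiji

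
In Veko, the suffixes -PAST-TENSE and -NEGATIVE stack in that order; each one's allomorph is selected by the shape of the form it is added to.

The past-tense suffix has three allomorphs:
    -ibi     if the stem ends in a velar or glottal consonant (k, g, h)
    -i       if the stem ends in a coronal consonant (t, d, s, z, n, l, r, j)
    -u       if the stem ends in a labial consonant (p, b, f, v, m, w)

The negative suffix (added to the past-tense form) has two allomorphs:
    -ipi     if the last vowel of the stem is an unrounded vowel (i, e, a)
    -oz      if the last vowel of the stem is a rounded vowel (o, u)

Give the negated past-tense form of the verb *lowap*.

The final consonant of *lowap* is /p/, which is labial, so the past-tense suffix is -u, giving *lowapu*.
The last vowel of the past-tense form *lowapu* is /u/, which is a rounded vowel, so the negative suffix is -oz, giving *lowapuoz*.

lowapuoz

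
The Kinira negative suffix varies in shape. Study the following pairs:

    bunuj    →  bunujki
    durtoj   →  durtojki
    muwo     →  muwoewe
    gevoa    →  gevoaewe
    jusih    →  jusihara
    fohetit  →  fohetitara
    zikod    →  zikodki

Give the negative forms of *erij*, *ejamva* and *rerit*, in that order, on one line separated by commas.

The pattern is voicing of the final sound: -ara when the stem ends in a voiceless consonant (*jusih*, *fohetit*); -ki when the stem ends in a voiced consonant (*bunuj*, *durtoj*, *zikod*); -ewe when the stem ends in a vowel (*muwo*, *gevoa*).
*erij*: final sound = /j/, a voiced consonant → -ki → *erijki*.
*ejamva* — final sound /a/ (a vowel) → -ewe → *ejamvaewe*.
*rerit* — final sound /t/ (a voiceless consonant) → -ara → *reritara*.

erijki, ejamvaewe, reritara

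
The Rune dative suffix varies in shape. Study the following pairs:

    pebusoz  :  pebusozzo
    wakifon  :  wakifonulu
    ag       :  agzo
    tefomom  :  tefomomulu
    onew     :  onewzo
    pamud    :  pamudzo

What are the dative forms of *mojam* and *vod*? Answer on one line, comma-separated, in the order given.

mojamulu, vodzo

The suffix is conditioned by the final consonant: -ulu when the stem ends in a nasal (*wakifon*, *tefomom*); -zo when the stem ends in a non-nasal consonant (*pebusoz*, *ag*, *onew*, *pamud*).
*mojam* — final consonant /m/ (a nasal) → -ulu → *mojamulu*.
Since the final consonant of *vod* is /d/ (non-nasal), it takes -zo, giving *vodzo*.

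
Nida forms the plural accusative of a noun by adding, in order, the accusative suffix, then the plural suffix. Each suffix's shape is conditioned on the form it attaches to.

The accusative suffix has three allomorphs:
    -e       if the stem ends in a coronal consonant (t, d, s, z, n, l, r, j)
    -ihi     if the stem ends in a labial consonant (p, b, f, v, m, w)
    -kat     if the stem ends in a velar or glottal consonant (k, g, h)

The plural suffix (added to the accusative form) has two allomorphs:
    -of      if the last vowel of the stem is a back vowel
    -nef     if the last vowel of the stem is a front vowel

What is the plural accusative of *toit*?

*toit*: final consonant = /t/, coronal → -e → *toite*.
The last vowel of the accusative form *toite* is /e/, which is a front vowel, so the plural suffix is -nef, giving *toitenef*.

toitenef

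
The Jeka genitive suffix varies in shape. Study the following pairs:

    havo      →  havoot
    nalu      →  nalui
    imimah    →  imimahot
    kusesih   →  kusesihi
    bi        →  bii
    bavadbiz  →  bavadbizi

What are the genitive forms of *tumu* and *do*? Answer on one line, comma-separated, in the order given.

tumui, doot

The suffix is conditioned by the last vowel: -i when the last vowel of the stem is a high vowel (*nalu*, *kusesih*, *bi*, *bavadbiz*); -ot when the last vowel of the stem is a non-high vowel (*havo*, *imimah*).
Since the last vowel of *tumu* is /u/ (a high vowel), it takes -i, giving *tumui*.
*do*: last vowel = /o/, a non-high vowel → -ot → *doot*.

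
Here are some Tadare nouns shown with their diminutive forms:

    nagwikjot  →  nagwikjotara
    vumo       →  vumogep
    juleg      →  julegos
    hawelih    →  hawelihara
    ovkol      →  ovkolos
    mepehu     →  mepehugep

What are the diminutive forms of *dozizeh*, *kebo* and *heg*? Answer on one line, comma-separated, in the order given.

dozizehara, kebogep, hegos

The alternation tracks the final sound of the stem — -ara when the stem ends in a voiceless consonant (*nagwikjot*, *hawelih*); -os when the stem ends in a voiced consonant (*juleg*, *ovkol*); -gep when the stem ends in a vowel (*vumo*, *mepehu*).
*dozizeh* — final sound /h/ (a voiceless consonant) → -ara → *dozizehara*.
Since the final sound of *kebo* is /o/ (a vowel), it takes -gep, giving *kebogep*.
*heg* — final sound /g/ (a voiced consonant) → -os → *hegos*.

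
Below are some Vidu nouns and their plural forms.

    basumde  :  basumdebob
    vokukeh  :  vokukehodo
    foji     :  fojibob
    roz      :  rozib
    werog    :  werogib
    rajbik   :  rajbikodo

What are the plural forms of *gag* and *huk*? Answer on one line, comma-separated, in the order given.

gagib, hukodo

Looking at the final sound of each stem: -odo when the stem ends in a voiceless consonant (*vokukeh*, *rajbik*); -ib when the stem ends in a voiced consonant (*roz*, *werog*); -bob when the stem ends in a vowel (*basumde*, *foji*).
The final sound of *gag* is /g/, which is a voiced consonant, so the suffix is -ib, giving *gagib*.
Since the final sound of *huk* is /k/ (a voiceless consonant), it takes -odo, giving *hukodo*.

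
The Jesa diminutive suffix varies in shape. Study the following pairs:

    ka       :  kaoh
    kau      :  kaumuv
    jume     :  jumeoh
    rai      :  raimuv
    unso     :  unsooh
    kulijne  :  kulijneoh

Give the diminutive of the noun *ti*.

The alternation tracks the last vowel of the stem — -muv when the last vowel of the stem is a high vowel (*kau*, *rai*); -oh when the last vowel of the stem is a non-high vowel (*ka*, *jume*, *unso*, *kulijne*).
*ti*: last vowel = /i/, a high vowel → -muv → *timuv*.

timuv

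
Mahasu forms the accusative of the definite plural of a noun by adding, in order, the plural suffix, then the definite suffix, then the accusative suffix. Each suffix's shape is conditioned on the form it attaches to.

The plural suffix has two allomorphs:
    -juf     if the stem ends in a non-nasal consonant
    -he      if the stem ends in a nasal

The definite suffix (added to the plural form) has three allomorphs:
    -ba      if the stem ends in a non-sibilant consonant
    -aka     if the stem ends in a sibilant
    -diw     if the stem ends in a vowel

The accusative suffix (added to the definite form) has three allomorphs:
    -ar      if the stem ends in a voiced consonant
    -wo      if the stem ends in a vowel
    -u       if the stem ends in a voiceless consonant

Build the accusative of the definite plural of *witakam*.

*witakam*: final consonant = /m/, a nasal → -he → *witakamhe*.
The plural form *witakamhe*: final sound = /e/, a vowel → -diw → *witakamhediw*.
The definite form *witakamhediw*: final sound = /w/, a voiced consonant → -ar → *witakamhediwar*.

witakamhediwar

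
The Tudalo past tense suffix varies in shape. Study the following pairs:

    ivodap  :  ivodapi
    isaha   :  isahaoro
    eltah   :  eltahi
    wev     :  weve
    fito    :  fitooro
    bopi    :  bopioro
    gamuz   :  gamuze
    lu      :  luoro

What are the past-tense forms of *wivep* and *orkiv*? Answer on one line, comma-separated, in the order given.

wivepi, orkive

The pattern is voicing of the final sound: -i when the stem ends in a voiceless consonant (*ivodap*, *eltah*); -e when the stem ends in a voiced consonant (*wev*, *gamuz*); -oro when the stem ends in a vowel (*isaha*, *fito*, *bopi*, *lu*).
Since the final sound of *wivep* is /p/ (a voiceless consonant), it takes -i, giving *wivepi*.
Since the final sound of *orkiv* is /v/ (a voiced consonant), it takes -e, giving *orkive*.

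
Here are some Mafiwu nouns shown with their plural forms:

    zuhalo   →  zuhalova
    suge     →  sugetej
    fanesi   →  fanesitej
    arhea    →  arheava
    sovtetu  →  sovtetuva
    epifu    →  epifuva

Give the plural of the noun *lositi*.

losititej

The pattern is front/back vowel harmony: -tej when the last vowel of the stem is a front vowel (*suge*, *fanesi*); -va when the last vowel of the stem is a back vowel (*zuhalo*, *arhea*, *sovtetu*, *epifu*).
Since the last vowel of *lositi* is /i/ (a front vowel), it takes -tej, giving *losititej*.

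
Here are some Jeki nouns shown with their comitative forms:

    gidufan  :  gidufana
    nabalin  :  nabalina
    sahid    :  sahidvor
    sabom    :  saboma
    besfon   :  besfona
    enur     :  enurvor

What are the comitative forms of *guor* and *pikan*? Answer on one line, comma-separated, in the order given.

guorvor, pikana

The alternation tracks the final consonant of the stem — -a when the stem ends in a nasal (*gidufan*, *nabalin*, *sabom*, *besfon*); -vor when the stem ends in a non-nasal consonant (*sahid*, *enur*).
*guor*: final consonant = /r/, non-nasal → -vor → *guorvor*.
*pikan* — final consonant /n/ (a nasal) → -a → *pikana*.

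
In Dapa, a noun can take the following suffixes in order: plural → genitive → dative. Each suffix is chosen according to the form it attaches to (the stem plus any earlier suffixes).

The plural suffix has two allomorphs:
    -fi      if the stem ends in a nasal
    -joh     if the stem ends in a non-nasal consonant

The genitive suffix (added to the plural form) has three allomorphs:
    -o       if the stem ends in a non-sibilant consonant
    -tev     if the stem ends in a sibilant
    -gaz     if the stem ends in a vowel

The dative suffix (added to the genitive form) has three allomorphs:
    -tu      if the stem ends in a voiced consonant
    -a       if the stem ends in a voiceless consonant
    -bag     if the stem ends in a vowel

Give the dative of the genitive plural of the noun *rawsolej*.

*rawsolej* — final consonant /j/ (non-nasal) → -joh → *rawsolejjoh*.
The final sound of the plural form *rawsolejjoh* is /h/, which is a non-sibilant consonant, so the genitive suffix is -o, giving *rawsolejjoho*.
Since the final sound of the genitive form *rawsolejjoho* is /o/ (a vowel), it takes -bag, giving *rawsolejjohobag*.

rawsolejjohobag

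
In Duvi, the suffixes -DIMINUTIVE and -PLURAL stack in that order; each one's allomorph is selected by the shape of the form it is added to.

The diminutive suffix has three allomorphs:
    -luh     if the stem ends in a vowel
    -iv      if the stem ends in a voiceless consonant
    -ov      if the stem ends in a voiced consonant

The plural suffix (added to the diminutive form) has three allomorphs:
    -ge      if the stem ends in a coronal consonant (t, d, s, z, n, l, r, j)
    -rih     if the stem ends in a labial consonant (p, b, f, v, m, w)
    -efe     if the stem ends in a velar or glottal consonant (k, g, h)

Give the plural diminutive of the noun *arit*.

The final sound of *arit* is /t/, which is a voiceless consonant, so the diminutive suffix is -iv, giving *aritiv*.
The diminutive form *aritiv* — final consonant /v/ (labial) → -rih → *aritivrih*.

aritivrih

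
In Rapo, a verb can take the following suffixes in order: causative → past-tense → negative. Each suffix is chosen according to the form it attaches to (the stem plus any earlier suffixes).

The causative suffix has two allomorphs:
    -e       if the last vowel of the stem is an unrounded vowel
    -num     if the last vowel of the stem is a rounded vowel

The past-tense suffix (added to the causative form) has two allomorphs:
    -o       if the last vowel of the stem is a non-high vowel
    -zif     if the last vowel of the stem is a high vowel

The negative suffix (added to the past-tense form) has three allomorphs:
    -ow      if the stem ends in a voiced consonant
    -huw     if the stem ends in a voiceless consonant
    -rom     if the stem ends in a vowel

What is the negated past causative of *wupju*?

wupjunumzifhuw

*wupju*: last vowel = /u/, a rounded vowel → -num → *wupjunum*.
Since the last vowel of the causative form *wupjunum* is /u/ (a high vowel), it takes -zif, giving *wupjunumzif*.
Since the final sound of the past-tense form *wupjunumzif* is /f/ (a voiceless consonant), it takes -huw, giving *wupjunumzifhuw*.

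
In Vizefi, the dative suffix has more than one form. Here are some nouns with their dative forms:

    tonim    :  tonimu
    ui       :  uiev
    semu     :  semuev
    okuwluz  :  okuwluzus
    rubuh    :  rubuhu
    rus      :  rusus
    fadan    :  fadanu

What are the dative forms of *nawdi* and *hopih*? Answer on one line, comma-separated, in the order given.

nawdiev, hopihu

The pattern is sibilance of the final sound: -us when the stem ends in a sibilant (*okuwluz*, *rus*); -u when the stem ends in a non-sibilant consonant (*tonim*, *rubuh*, *fadan*); -ev when the stem ends in a vowel (*ui*, *semu*).
The final sound of *nawdi* is /i/, which is a vowel, so the suffix is -ev, giving *nawdiev*.
*hopih*: final sound = /h/, a non-sibilant consonant → -u → *hopihu*.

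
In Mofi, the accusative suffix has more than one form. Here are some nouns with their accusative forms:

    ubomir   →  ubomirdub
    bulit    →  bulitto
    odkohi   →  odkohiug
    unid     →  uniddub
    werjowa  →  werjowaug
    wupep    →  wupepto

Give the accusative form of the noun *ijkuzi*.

ijkuziug

The suffix is conditioned by the final sound: -to when the stem ends in a voiceless consonant (*bulit*, *wupep*); -dub when the stem ends in a voiced consonant (*ubomir*, *unid*); -ug when the stem ends in a vowel (*odkohi*, *werjowa*).
The final sound of *ijkuzi* is /i/, which is a vowel, so the suffix is -ug, giving *ijkuziug*.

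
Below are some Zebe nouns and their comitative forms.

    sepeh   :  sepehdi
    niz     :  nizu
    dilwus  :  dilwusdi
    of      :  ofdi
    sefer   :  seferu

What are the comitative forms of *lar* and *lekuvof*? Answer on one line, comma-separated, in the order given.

The pattern is voicing of the final consonant: -di when the stem ends in a voiceless consonant (*sepeh*, *dilwus*, *of*); -u when the stem ends in a voiced consonant (*niz*, *sefer*).
Since the final consonant of *lar* is /r/ (voiced), it takes -u, giving *laru*.
The final consonant of *lekuvof* is /f/, which is voiceless, so the suffix is -di, giving *lekuvofdi*.

laru, lekuvofdi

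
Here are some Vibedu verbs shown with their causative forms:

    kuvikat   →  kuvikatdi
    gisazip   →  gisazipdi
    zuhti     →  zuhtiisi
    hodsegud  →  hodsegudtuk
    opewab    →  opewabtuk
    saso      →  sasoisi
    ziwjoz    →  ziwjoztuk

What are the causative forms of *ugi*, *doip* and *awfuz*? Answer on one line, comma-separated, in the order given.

The pattern is voicing of the final sound: -di when the stem ends in a voiceless consonant (*kuvikat*, *gisazip*); -tuk when the stem ends in a voiced consonant (*hodsegud*, *opewab*, *ziwjoz*); -isi when the stem ends in a vowel (*zuhti*, *saso*).
The final sound of *ugi* is /i/, which is a vowel, so the suffix is -isi, giving *ugiisi*.
*doip* — final sound /p/ (a voiceless consonant) → -di → *doipdi*.
*awfuz* — final sound /z/ (a voiced consonant) → -tuk → *awfuztuk*.

ugiisi, doipdi, awfuztuk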